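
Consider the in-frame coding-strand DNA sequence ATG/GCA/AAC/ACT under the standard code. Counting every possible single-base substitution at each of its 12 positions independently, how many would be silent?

7

Codon 1 (ATG, Met): 0 synonymous substitutions.
Codon 2 (GCA, Ala): 3 synonymous substitutions.
Codon 3 (AAC, Asn): 1 synonymous substitution.
Codon 4 (ACT, Thr): 3 synonymous substitutions.
Total: 0 + 3 + 1 + 3 = 7.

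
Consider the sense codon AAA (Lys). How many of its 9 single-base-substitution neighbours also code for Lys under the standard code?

Position 1: none → 0 synonymous.
Position 2: none → 0 synonymous.
Position 3: AAG → 1 synonymous.
Total: 0 + 0 + 1 = 1.

1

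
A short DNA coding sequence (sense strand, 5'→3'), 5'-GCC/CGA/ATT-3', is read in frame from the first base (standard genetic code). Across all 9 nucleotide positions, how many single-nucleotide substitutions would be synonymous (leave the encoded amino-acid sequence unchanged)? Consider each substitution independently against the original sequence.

9

Codon 1 (GCC, Ala): 3 synonymous substitutions.
Codon 2 (CGA, Arg): 4 synonymous substitutions.
Codon 3 (ATT, Ile): 2 synonymous substitutions.
Total: 3 + 4 + 2 = 9.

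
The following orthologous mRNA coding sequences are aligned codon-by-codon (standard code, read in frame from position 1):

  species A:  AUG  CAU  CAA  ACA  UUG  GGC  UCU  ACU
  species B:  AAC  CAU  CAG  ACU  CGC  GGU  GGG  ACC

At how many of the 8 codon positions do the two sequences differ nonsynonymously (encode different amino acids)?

Codon 1: AUG Met / AAC Asn — nonsynonymous.
Codon 2: CAU His / CAU His — identical.
Codon 3: CAA Gln / CAG Gln — synonymous.
Codon 4: ACA Thr / ACU Thr — synonymous.
Codon 5: UUG Leu / CGC Arg — nonsynonymous.
Codon 6: GGC Gly / GGU Gly — synonymous.
Codon 7: UCU Ser / GGG Gly — nonsynonymous.
Codon 8: ACU Thr / ACC Thr — synonymous.
Nonsynonymous differences: 3.

3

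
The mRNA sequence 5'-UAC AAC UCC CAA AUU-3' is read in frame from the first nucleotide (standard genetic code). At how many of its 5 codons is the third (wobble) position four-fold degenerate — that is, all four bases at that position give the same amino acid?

Codon 1 UAC (Tyr): third position 2-fold.
Codon 2 AAC (Asn): third position 2-fold.
Codon 3 UCC (Ser): third position 4-fold.
Codon 4 CAA (Gln): third position 2-fold.
Codon 5 AUU (Ile): third position 3-fold.
Four-fold degenerate third positions: 1.

1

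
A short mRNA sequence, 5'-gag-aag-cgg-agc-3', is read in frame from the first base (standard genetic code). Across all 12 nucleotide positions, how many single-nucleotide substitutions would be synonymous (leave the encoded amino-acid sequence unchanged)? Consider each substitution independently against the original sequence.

7

Codon 1 (GAG, Glu): 1 synonymous substitution.
Codon 2 (AAG, Lys): 1 synonymous substitution.
Codon 3 (CGG, Arg): 4 synonymous substitutions.
Codon 4 (AGC, Ser): 1 synonymous substitution.
Total: 1 + 1 + 4 + 1 = 7.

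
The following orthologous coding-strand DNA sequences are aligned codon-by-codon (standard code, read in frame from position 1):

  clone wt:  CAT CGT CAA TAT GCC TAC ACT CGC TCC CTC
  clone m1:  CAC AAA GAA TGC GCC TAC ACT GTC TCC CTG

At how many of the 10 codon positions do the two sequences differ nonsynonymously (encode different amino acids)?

4

Codon 1: CAT His / CAC His — synonymous.
Codon 2: CGT Arg / AAA Lys — nonsynonymous.
Codon 3: CAA Gln / GAA Glu — nonsynonymous.
Codon 4: TAT Tyr / TGC Cys — nonsynonymous.
Codon 5: GCC Ala / GCC Ala — identical.
Codon 6: TAC Tyr / TAC Tyr — identical.
Codon 7: ACT Thr / ACT Thr — identical.
Codon 8: CGC Arg / GTC Val — nonsynonymous.
Codon 9: TCC Ser / TCC Ser — identical.
Codon 10: CTC Leu / CTG Leu — synonymous.
Nonsynonymous differences: 4.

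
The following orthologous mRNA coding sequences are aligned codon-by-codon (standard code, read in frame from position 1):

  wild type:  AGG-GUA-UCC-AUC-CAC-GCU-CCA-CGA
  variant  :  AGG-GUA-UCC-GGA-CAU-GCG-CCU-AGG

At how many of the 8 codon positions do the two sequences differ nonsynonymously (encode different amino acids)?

Codon 1: AGG Arg / AGG Arg — identical.
Codon 2: GUA Val / GUA Val — identical.
Codon 3: UCC Ser / UCC Ser — identical.
Codon 4: AUC Ile / GGA Gly — nonsynonymous.
Codon 5: CAC His / CAU His — synonymous.
Codon 6: GCU Ala / GCG Ala — synonymous.
Codon 7: CCA Pro / CCU Pro — synonymous.
Codon 8: CGA Arg / AGG Arg — synonymous.
Nonsynonymous differences: 1.

1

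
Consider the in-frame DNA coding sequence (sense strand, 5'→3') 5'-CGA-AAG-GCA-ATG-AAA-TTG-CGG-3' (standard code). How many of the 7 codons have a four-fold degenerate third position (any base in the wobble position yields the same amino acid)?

Codon 1 CGA (Arg): third position 4-fold.
Codon 2 AAG (Lys): third position 2-fold.
Codon 3 GCA (Ala): third position 4-fold.
Codon 4 ATG (Met): third position 1-fold.
Codon 5 AAA (Lys): third position 2-fold.
Codon 6 TTG (Leu): third position 2-fold.
Codon 7 CGG (Arg): third position 4-fold.
Four-fold degenerate third positions: 3.

3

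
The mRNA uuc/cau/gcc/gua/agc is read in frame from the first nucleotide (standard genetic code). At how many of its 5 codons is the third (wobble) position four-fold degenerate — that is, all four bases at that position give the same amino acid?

Codon 1 UUC (Phe): third position 2-fold.
Codon 2 CAU (His): third position 2-fold.
Codon 3 GCC (Ala): third position 4-fold.
Codon 4 GUA (Val): third position 4-fold.
Codon 5 AGC (Ser): third position 2-fold.
Four-fold degenerate third positions: 2.

2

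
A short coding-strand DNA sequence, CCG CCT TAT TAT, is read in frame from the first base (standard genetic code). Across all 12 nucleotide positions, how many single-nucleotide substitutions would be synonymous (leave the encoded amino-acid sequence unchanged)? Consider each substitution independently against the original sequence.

Codon 1 (CCG, Pro): 3 synonymous substitutions.
Codon 2 (CCT, Pro): 3 synonymous substitutions.
Codon 3 (TAT, Tyr): 1 synonymous substitution.
Codon 4 (TAT, Tyr): 1 synonymous substitution.
Total: 3 + 3 + 1 + 1 = 8.

8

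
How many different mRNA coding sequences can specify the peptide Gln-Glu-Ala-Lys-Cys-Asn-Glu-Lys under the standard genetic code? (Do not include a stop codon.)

512

Gln: 2 codons.
Glu: 2 codons.
Ala: 4 codons.
Lys: 2 codons.
Cys: 2 codons.
Asn: 2 codons.
Glu: 2 codons.
Lys: 2 codons.
2 × 2 × 4 × 2 × 2 × 2 × 2 × 2 = 512.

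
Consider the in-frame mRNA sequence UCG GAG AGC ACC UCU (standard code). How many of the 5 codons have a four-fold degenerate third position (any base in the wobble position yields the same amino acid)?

Codon 1 UCG (Ser): third position 4-fold.
Codon 2 GAG (Glu): third position 2-fold.
Codon 3 AGC (Ser): third position 2-fold.
Codon 4 ACC (Thr): third position 4-fold.
Codon 5 UCU (Ser): third position 4-fold.
Four-fold degenerate third positions: 3.

3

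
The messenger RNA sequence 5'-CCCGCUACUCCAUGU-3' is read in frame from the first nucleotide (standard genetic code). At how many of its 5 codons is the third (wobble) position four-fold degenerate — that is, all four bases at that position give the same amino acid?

4

Codon 1 CCC (Pro): third position 4-fold.
Codon 2 GCU (Ala): third position 4-fold.
Codon 3 ACU (Thr): third position 4-fold.
Codon 4 CCA (Pro): third position 4-fold.
Codon 5 UGU (Cys): third position 2-fold.
Four-fold degenerate third positions: 4.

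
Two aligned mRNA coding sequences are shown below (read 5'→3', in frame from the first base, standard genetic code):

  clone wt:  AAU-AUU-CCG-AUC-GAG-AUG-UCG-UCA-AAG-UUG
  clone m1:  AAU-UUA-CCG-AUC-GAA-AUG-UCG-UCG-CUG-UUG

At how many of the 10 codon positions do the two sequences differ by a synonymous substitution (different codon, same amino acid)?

Codon 1: AAU Asn / AAU Asn — identical.
Codon 2: AUU Ile / UUA Leu — nonsynonymous.
Codon 3: CCG Pro / CCG Pro — identical.
Codon 4: AUC Ile / AUC Ile — identical.
Codon 5: GAG Glu / GAA Glu — synonymous.
Codon 6: AUG Met / AUG Met — identical.
Codon 7: UCG Ser / UCG Ser — identical.
Codon 8: UCA Ser / UCG Ser — synonymous.
Codon 9: AAG Lys / CUG Leu — nonsynonymous.
Codon 10: UUG Leu / UUG Leu — identical.
Synonymous differences: 2.

2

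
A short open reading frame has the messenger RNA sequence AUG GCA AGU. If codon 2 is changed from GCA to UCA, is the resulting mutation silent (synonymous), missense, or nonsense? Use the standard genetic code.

Position 4 falls in codon 2: GCA → Ala.
After the substitution the codon is UCA → Ser.
Ala ≠ Ser, so this is a missense mutation.

missense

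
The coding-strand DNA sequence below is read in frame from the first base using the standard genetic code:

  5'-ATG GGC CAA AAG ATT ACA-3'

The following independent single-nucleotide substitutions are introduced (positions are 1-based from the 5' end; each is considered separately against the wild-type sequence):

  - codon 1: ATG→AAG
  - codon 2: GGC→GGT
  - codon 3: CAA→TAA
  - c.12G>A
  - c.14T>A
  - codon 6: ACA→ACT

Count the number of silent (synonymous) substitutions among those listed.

Codon 1: ATG (Met) → AAG (Lys) — missense.
Codon 2: GGC (Gly) → GGT (Gly) — synonymous.
Codon 3: CAA (Gln) → TAA (Stop) — nonsense.
Codon 4: AAG (Lys) → AAA (Lys) — synonymous.
Codon 5: ATT (Ile) → AAT (Asn) — missense.
Codon 6: ACA (Thr) → ACT (Thr) — synonymous.
Synonymous: 3 of 6.

3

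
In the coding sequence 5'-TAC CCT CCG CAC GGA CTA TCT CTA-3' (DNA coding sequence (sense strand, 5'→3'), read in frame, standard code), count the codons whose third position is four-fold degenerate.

6

Codon 1 TAC (Tyr): third position 2-fold.
Codon 2 CCT (Pro): third position 4-fold.
Codon 3 CCG (Pro): third position 4-fold.
Codon 4 CAC (His): third position 2-fold.
Codon 5 GGA (Gly): third position 4-fold.
Codon 6 CTA (Leu): third position 4-fold.
Codon 7 TCT (Ser): third position 4-fold.
Codon 8 CTA (Leu): third position 4-fold.
Four-fold degenerate third positions: 6.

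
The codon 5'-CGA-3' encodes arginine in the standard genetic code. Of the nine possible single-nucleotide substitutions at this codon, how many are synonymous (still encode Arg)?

4

Position 1: AGA → 1 synonymous.
Position 2: none → 0 synonymous.
Position 3: CGU, CGC, CGG → 3 synonymous.
Total: 1 + 0 + 3 = 4.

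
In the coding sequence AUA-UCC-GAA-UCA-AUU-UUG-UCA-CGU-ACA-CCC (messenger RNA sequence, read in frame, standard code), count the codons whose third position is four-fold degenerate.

6

Codon 1 AUA (Ile): third position 3-fold.
Codon 2 UCC (Ser): third position 4-fold.
Codon 3 GAA (Glu): third position 2-fold.
Codon 4 UCA (Ser): third position 4-fold.
Codon 5 AUU (Ile): third position 3-fold.
Codon 6 UUG (Leu): third position 2-fold.
Codon 7 UCA (Ser): third position 4-fold.
Codon 8 CGU (Arg): third position 4-fold.
Codon 9 ACA (Thr): third position 4-fold.
Codon 10 CCC (Pro): third position 4-fold.
Four-fold degenerate third positions: 6.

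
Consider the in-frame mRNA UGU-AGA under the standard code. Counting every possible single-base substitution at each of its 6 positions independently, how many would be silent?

Codon 1 (UGU, Cys): 1 synonymous substitution.
Codon 2 (AGA, Arg): 2 synonymous substitutions.
Total: 1 + 2 = 3.

3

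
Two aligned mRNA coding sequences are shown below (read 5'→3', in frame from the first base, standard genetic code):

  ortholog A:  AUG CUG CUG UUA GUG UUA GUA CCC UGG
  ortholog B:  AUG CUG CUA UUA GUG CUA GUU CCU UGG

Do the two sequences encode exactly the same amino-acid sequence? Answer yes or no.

Codon 1: AUG Met / AUG Met — identical.
Codon 2: CUG Leu / CUG Leu — identical.
Codon 3: CUG Leu / CUA Leu — synonymous.
Codon 4: UUA Leu / UUA Leu — identical.
Codon 5: GUG Val / GUG Val — identical.
Codon 6: UUA Leu / CUA Leu — synonymous.
Codon 7: GUA Val / GUU Val — synonymous.
Codon 8: CCC Pro / CCU Pro — synonymous.
Codon 9: UGG Trp / UGG Trp — identical.
Nonsynonymous differences: 0 → same protein.

yes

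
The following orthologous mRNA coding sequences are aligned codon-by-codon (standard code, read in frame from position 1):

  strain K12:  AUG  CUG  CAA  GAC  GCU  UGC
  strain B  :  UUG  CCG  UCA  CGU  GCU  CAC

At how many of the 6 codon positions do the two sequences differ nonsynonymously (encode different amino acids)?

Codon 1: AUG Met / UUG Leu — nonsynonymous.
Codon 2: CUG Leu / CCG Pro — nonsynonymous.
Codon 3: CAA Gln / UCA Ser — nonsynonymous.
Codon 4: GAC Asp / CGU Arg — nonsynonymous.
Codon 5: GCU Ala / GCU Ala — identical.
Codon 6: UGC Cys / CAC His — nonsynonymous.
Nonsynonymous differences: 5.

5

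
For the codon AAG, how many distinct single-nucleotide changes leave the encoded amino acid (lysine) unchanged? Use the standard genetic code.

1

Position 1: none → 0 synonymous.
Position 2: none → 0 synonymous.
Position 3: AAA → 1 synonymous.
Total: 0 + 0 + 1 = 1.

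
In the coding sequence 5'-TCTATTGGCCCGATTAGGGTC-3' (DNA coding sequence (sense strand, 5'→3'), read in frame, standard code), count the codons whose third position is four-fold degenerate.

Codon 1 TCT (Ser): third position 4-fold.
Codon 2 ATT (Ile): third position 3-fold.
Codon 3 GGC (Gly): third position 4-fold.
Codon 4 CCG (Pro): third position 4-fold.
Codon 5 ATT (Ile): third position 3-fold.
Codon 6 AGG (Arg): third position 2-fold.
Codon 7 GTC (Val): third position 4-fold.
Four-fold degenerate third positions: 4.

4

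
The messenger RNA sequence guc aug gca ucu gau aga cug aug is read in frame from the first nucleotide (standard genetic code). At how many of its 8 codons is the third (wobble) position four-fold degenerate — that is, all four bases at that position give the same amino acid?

4

Codon 1 GUC (Val): third position 4-fold.
Codon 2 AUG (Met): third position 1-fold.
Codon 3 GCA (Ala): third position 4-fold.
Codon 4 UCU (Ser): third position 4-fold.
Codon 5 GAU (Asp): third position 2-fold.
Codon 6 AGA (Arg): third position 2-fold.
Codon 7 CUG (Leu): third position 4-fold.
Codon 8 AUG (Met): third position 1-fold.
Four-fold degenerate third positions: 4.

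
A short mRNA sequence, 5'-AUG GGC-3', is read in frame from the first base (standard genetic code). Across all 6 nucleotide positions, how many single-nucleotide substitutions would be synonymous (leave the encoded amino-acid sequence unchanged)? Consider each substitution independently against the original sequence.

Codon 1 (AUG, Met): 0 synonymous substitutions.
Codon 2 (GGC, Gly): 3 synonymous substitutions.
Total: 0 + 3 = 3.

3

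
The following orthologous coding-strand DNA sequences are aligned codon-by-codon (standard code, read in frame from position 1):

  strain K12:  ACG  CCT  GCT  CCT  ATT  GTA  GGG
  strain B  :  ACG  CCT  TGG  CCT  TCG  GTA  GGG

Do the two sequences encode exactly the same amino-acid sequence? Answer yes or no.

Codon 1: ACG Thr / ACG Thr — identical.
Codon 2: CCT Pro / CCT Pro — identical.
Codon 3: GCT Ala / TGG Trp — nonsynonymous.
Codon 4: CCT Pro / CCT Pro — identical.
Codon 5: ATT Ile / TCG Ser — nonsynonymous.
Codon 6: GTA Val / GTA Val — identical.
Codon 7: GGG Gly / GGG Gly — identical.
Nonsynonymous differences: 2 → different protein.

no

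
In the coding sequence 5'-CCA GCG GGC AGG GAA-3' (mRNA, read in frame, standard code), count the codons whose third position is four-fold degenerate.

Codon 1 CCA (Pro): third position 4-fold.
Codon 2 GCG (Ala): third position 4-fold.
Codon 3 GGC (Gly): third position 4-fold.
Codon 4 AGG (Arg): third position 2-fold.
Codon 5 GAA (Glu): third position 2-fold.
Four-fold degenerate third positions: 3.

3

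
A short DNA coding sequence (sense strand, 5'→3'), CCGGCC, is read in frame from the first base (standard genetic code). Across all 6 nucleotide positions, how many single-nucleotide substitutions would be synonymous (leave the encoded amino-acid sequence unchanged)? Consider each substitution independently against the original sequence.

Codon 1 (CCG, Pro): 3 synonymous substitutions.
Codon 2 (GCC, Ala): 3 synonymous substitutions.
Total: 3 + 3 = 6.

6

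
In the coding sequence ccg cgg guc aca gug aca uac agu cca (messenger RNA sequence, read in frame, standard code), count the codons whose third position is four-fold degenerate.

Codon 1 CCG (Pro): third position 4-fold.
Codon 2 CGG (Arg): third position 4-fold.
Codon 3 GUC (Val): third position 4-fold.
Codon 4 ACA (Thr): third position 4-fold.
Codon 5 GUG (Val): third position 4-fold.
Codon 6 ACA (Thr): third position 4-fold.
Codon 7 UAC (Tyr): third position 2-fold.
Codon 8 AGU (Ser): third position 2-fold.
Codon 9 CCA (Pro): third position 4-fold.
Four-fold degenerate third positions: 7.

7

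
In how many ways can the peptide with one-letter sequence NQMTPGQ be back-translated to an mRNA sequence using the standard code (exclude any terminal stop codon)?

Asn: 2 codons.
Gln: 2 codons.
Met: 1 codon.
Thr: 4 codons.
Pro: 4 codons.
Gly: 4 codons.
Gln: 2 codons.
2 × 2 × 1 × 4 × 4 × 4 × 2 = 512.

512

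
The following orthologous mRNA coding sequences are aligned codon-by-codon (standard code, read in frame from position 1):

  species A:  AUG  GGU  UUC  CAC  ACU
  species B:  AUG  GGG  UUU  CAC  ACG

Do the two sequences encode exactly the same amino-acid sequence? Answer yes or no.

Codon 1: AUG Met / AUG Met — identical.
Codon 2: GGU Gly / GGG Gly — synonymous.
Codon 3: UUC Phe / UUU Phe — synonymous.
Codon 4: CAC His / CAC His — identical.
Codon 5: ACU Thr / ACG Thr — synonymous.
Nonsynonymous differences: 0 → same protein.

yes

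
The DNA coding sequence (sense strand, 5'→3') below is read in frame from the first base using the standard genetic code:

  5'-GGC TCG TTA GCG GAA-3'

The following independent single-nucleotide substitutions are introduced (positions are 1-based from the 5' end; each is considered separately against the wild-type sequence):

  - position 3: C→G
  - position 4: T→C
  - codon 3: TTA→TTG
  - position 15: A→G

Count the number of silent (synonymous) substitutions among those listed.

Codon 1: GGC (Gly) → GGG (Gly) — synonymous.
Codon 2: TCG (Ser) → CCG (Pro) — missense.
Codon 3: TTA (Leu) → TTG (Leu) — synonymous.
Codon 5: GAA (Glu) → GAG (Glu) — synonymous.
Synonymous: 3 of 4.

3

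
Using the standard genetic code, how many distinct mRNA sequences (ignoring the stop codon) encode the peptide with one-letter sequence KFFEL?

96

Lys: 2 codons.
Phe: 2 codons.
Phe: 2 codons.
Glu: 2 codons.
Leu: 6 codons.
2 × 2 × 2 × 2 × 6 = 96.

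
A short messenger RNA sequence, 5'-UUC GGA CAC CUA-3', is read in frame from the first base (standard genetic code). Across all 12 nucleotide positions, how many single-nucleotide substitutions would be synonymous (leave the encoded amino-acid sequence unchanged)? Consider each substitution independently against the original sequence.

9

Codon 1 (UUC, Phe): 1 synonymous substitution.
Codon 2 (GGA, Gly): 3 synonymous substitutions.
Codon 3 (CAC, His): 1 synonymous substitution.
Codon 4 (CUA, Leu): 4 synonymous substitutions.
Total: 1 + 3 + 1 + 4 = 9.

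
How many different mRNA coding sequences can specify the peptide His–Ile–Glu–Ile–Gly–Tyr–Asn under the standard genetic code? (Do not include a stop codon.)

576

His: 2 codons.
Ile: 3 codons.
Glu: 2 codons.
Ile: 3 codons.
Gly: 4 codons.
Tyr: 2 codons.
Asn: 2 codons.
2 × 3 × 2 × 3 × 4 × 2 × 2 = 576.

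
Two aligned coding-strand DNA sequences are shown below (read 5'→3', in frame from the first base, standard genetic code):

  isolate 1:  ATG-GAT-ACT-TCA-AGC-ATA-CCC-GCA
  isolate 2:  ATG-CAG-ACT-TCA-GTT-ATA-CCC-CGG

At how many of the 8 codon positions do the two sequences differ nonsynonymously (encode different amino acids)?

3

Codon 1: ATG Met / ATG Met — identical.
Codon 2: GAT Asp / CAG Gln — nonsynonymous.
Codon 3: ACT Thr / ACT Thr — identical.
Codon 4: TCA Ser / TCA Ser — identical.
Codon 5: AGC Ser / GTT Val — nonsynonymous.
Codon 6: ATA Ile / ATA Ile — identical.
Codon 7: CCC Pro / CCC Pro — identical.
Codon 8: GCA Ala / CGG Arg — nonsynonymous.
Nonsynonymous differences: 3.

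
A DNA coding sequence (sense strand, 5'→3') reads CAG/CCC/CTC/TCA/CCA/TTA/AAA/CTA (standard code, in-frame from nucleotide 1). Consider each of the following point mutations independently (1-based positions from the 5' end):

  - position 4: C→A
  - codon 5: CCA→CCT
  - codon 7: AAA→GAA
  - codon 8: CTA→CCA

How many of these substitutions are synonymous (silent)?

Codon 2: CCC (Pro) → ACC (Thr) — missense.
Codon 5: CCA (Pro) → CCT (Pro) — synonymous.
Codon 7: AAA (Lys) → GAA (Glu) — missense.
Codon 8: CTA (Leu) → CCA (Pro) — missense.
Synonymous: 1 of 4.

1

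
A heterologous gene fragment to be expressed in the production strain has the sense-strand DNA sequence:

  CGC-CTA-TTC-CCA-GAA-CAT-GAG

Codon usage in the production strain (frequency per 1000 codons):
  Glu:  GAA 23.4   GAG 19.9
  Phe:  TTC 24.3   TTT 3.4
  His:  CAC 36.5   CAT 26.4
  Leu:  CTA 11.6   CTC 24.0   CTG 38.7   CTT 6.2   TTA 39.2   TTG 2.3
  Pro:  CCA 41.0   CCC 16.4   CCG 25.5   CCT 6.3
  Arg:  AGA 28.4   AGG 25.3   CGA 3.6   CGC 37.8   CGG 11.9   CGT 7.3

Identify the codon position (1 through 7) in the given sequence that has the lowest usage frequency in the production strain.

2

Codon 1 CGC (Arg): 37.8 per 1000.
Codon 2 CTA (Leu): 11.6 per 1000.
Codon 3 TTC (Phe): 24.3 per 1000.
Codon 4 CCA (Pro): 41.0 per 1000.
Codon 5 GAA (Glu): 23.4 per 1000.
Codon 6 CAT (His): 26.4 per 1000.
Codon 7 GAG (Glu): 19.9 per 1000.
Lowest frequency is 11.6 at codon 2.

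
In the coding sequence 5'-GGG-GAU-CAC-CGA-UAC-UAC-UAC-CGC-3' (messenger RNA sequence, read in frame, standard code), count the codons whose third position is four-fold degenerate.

Codon 1 GGG (Gly): third position 4-fold.
Codon 2 GAU (Asp): third position 2-fold.
Codon 3 CAC (His): third position 2-fold.
Codon 4 CGA (Arg): third position 4-fold.
Codon 5 UAC (Tyr): third position 2-fold.
Codon 6 UAC (Tyr): third position 2-fold.
Codon 7 UAC (Tyr): third position 2-fold.
Codon 8 CGC (Arg): third position 4-fold.
Four-fold degenerate third positions: 3.

3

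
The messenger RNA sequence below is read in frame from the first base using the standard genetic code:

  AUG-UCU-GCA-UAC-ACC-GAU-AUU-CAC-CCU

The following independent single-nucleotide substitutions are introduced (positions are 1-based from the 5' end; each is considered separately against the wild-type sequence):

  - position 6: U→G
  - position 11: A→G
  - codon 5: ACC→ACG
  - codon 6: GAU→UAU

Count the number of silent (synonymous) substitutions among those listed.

Codon 2: UCU (Ser) → UCG (Ser) — synonymous.
Codon 4: UAC (Tyr) → UGC (Cys) — missense.
Codon 5: ACC (Thr) → ACG (Thr) — synonymous.
Codon 6: GAU (Asp) → UAU (Tyr) — missense.
Synonymous: 2 of 4.

2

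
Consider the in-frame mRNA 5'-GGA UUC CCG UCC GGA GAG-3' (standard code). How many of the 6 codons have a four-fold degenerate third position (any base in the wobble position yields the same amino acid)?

4

Codon 1 GGA (Gly): third position 4-fold.
Codon 2 UUC (Phe): third position 2-fold.
Codon 3 CCG (Pro): third position 4-fold.
Codon 4 UCC (Ser): third position 4-fold.
Codon 5 GGA (Gly): third position 4-fold.
Codon 6 GAG (Glu): third position 2-fold.
Four-fold degenerate third positions: 4.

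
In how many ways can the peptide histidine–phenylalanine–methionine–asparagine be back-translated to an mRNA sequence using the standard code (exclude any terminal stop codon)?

His: 2 codons.
Phe: 2 codons.
Met: 1 codon.
Asn: 2 codons.
2 × 2 × 1 × 2 = 8.

8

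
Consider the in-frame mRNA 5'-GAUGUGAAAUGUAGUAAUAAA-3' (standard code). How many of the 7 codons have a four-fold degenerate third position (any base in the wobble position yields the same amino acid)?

Codon 1 GAU (Asp): third position 2-fold.
Codon 2 GUG (Val): third position 4-fold.
Codon 3 AAA (Lys): third position 2-fold.
Codon 4 UGU (Cys): third position 2-fold.
Codon 5 AGU (Ser): third position 2-fold.
Codon 6 AAU (Asn): third position 2-fold.
Codon 7 AAA (Lys): third position 2-fold.
Four-fold degenerate third positions: 1.

1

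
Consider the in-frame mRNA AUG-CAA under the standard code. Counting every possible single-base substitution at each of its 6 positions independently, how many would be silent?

1

Codon 1 (AUG, Met): 0 synonymous substitutions.
Codon 2 (CAA, Gln): 1 synonymous substitution.
Total: 0 + 1 = 1.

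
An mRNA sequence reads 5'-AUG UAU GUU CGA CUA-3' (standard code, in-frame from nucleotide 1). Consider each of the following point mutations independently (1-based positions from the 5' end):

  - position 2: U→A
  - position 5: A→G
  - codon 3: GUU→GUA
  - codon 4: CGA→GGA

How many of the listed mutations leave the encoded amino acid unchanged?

1

Codon 1: AUG (Met) → AAG (Lys) — missense.
Codon 2: UAU (Tyr) → UGU (Cys) — missense.
Codon 3: GUU (Val) → GUA (Val) — synonymous.
Codon 4: CGA (Arg) → GGA (Gly) — missense.
Synonymous: 1 of 4.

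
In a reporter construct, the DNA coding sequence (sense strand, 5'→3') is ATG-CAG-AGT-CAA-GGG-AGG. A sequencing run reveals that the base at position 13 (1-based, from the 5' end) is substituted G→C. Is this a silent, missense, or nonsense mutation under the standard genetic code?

Position 13 falls in codon 5: GGG → Gly.
After the substitution the codon is CGG → Arg.
Gly ≠ Arg, so this is a missense mutation.

missense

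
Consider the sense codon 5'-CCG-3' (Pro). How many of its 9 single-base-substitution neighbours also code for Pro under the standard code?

Position 1: none → 0 synonymous.
Position 2: none → 0 synonymous.
Position 3: CCU, CCC, CCA → 3 synonymous.
Total: 0 + 0 + 3 = 3.

3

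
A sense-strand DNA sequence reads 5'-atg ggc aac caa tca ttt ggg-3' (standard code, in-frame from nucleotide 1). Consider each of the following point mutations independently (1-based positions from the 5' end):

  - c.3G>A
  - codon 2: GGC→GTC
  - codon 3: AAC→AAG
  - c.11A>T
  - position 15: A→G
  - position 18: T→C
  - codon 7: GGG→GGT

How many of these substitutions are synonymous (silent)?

Codon 1: ATG (Met) → ATA (Ile) — missense.
Codon 2: GGC (Gly) → GTC (Val) — missense.
Codon 3: AAC (Asn) → AAG (Lys) — missense.
Codon 4: CAA (Gln) → CTA (Leu) — missense.
Codon 5: TCA (Ser) → TCG (Ser) — synonymous.
Codon 6: TTT (Phe) → TTC (Phe) — synonymous.
Codon 7: GGG (Gly) → GGT (Gly) — synonymous.
Synonymous: 3 of 7.

3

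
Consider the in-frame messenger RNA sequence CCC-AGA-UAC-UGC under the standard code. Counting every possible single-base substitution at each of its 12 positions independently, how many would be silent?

Codon 1 (CCC, Pro): 3 synonymous substitutions.
Codon 2 (AGA, Arg): 2 synonymous substitutions.
Codon 3 (UAC, Tyr): 1 synonymous substitution.
Codon 4 (UGC, Cys): 1 synonymous substitution.
Total: 3 + 2 + 1 + 1 = 7.

7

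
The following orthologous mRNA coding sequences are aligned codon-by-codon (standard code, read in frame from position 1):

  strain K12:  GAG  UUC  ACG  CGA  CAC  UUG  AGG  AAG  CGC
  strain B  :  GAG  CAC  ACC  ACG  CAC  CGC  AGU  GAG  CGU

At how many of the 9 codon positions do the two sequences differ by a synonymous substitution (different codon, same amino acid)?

2

Codon 1: GAG Glu / GAG Glu — identical.
Codon 2: UUC Phe / CAC His — nonsynonymous.
Codon 3: ACG Thr / ACC Thr — synonymous.
Codon 4: CGA Arg / ACG Thr — nonsynonymous.
Codon 5: CAC His / CAC His — identical.
Codon 6: UUG Leu / CGC Arg — nonsynonymous.
Codon 7: AGG Arg / AGU Ser — nonsynonymous.
Codon 8: AAG Lys / GAG Glu — nonsynonymous.
Codon 9: CGC Arg / CGU Arg — synonymous.
Synonymous differences: 2.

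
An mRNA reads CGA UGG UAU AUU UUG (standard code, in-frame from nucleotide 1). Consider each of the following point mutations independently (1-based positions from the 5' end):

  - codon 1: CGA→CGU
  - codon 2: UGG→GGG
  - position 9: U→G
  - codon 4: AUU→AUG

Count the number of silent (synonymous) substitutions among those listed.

Codon 1: CGA (Arg) → CGU (Arg) — synonymous.
Codon 2: UGG (Trp) → GGG (Gly) — missense.
Codon 3: UAU (Tyr) → UAG (Stop) — nonsense.
Codon 4: AUU (Ile) → AUG (Met) — missense.
Synonymous: 1 of 4.

1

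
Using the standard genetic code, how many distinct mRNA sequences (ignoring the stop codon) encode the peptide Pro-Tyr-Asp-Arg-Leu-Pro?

Pro: 4 codons.
Tyr: 2 codons.
Asp: 2 codons.
Arg: 6 codons.
Leu: 6 codons.
Pro: 4 codons.
4 × 2 × 2 × 6 × 6 × 4 = 2304.

2304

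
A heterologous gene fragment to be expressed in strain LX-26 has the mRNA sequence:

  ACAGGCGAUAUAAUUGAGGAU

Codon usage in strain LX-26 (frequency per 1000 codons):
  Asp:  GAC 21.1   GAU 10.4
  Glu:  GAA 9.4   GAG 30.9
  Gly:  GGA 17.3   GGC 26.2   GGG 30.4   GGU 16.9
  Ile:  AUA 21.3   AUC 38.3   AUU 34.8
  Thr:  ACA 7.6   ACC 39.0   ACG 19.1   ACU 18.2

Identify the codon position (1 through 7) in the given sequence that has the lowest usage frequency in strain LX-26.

Codon 1 ACA (Thr): 7.6 per 1000.
Codon 2 GGC (Gly): 26.2 per 1000.
Codon 3 GAU (Asp): 10.4 per 1000.
Codon 4 AUA (Ile): 21.3 per 1000.
Codon 5 AUU (Ile): 34.8 per 1000.
Codon 6 GAG (Glu): 30.9 per 1000.
Codon 7 GAU (Asp): 10.4 per 1000.
Lowest frequency is 7.6 at codon 1.

1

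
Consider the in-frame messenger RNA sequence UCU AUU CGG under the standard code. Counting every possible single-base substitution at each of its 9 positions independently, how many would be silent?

Codon 1 (UCU, Ser): 3 synonymous substitutions.
Codon 2 (AUU, Ile): 2 synonymous substitutions.
Codon 3 (CGG, Arg): 4 synonymous substitutions.
Total: 3 + 2 + 4 = 9.

9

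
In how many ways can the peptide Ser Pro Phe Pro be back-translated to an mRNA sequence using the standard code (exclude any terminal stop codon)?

Ser: 6 codons.
Pro: 4 codons.
Phe: 2 codons.
Pro: 4 codons.
6 × 4 × 2 × 4 = 192.

192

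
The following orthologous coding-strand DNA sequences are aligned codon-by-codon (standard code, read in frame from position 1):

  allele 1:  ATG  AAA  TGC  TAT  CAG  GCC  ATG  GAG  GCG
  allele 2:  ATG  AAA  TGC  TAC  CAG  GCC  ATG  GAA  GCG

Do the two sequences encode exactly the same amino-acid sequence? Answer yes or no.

yes

Codon 1: ATG Met / ATG Met — identical.
Codon 2: AAA Lys / AAA Lys — identical.
Codon 3: TGC Cys / TGC Cys — identical.
Codon 4: TAT Tyr / TAC Tyr — synonymous.
Codon 5: CAG Gln / CAG Gln — identical.
Codon 6: GCC Ala / GCC Ala — identical.
Codon 7: ATG Met / ATG Met — identical.
Codon 8: GAG Glu / GAA Glu — synonymous.
Codon 9: GCG Ala / GCG Ala — identical.
Nonsynonymous differences: 0 → same protein.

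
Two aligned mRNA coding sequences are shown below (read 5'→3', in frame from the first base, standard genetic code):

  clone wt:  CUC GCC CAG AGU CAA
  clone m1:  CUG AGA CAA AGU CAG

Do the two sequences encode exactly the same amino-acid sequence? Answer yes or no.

Codon 1: CUC Leu / CUG Leu — synonymous.
Codon 2: GCC Ala / AGA Arg — nonsynonymous.
Codon 3: CAG Gln / CAA Gln — synonymous.
Codon 4: AGU Ser / AGU Ser — identical.
Codon 5: CAA Gln / CAG Gln — synonymous.
Nonsynonymous differences: 1 → different protein.

no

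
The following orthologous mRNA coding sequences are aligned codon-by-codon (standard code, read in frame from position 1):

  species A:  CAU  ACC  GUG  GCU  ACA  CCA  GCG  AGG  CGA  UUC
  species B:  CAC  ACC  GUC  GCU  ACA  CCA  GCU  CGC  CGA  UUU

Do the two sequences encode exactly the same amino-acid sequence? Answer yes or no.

yes

Codon 1: CAU His / CAC His — synonymous.
Codon 2: ACC Thr / ACC Thr — identical.
Codon 3: GUG Val / GUC Val — synonymous.
Codon 4: GCU Ala / GCU Ala — identical.
Codon 5: ACA Thr / ACA Thr — identical.
Codon 6: CCA Pro / CCA Pro — identical.
Codon 7: GCG Ala / GCU Ala — synonymous.
Codon 8: AGG Arg / CGC Arg — synonymous.
Codon 9: CGA Arg / CGA Arg — identical.
Codon 10: UUC Phe / UUU Phe — synonymous.
Nonsynonymous differences: 0 → same protein.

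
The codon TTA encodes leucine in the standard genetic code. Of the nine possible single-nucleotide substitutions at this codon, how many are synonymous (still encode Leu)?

2

Position 1: CTA → 1 synonymous.
Position 2: none → 0 synonymous.
Position 3: TTG → 1 synonymous.
Total: 1 + 0 + 1 = 2.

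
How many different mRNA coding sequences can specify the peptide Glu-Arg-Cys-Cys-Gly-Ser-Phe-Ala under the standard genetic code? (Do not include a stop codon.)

9216

Glu: 2 codons.
Arg: 6 codons.
Cys: 2 codons.
Cys: 2 codons.
Gly: 4 codons.
Ser: 6 codons.
Phe: 2 codons.
Ala: 4 codons.
2 × 6 × 2 × 2 × 4 × 6 × 2 × 4 = 9216.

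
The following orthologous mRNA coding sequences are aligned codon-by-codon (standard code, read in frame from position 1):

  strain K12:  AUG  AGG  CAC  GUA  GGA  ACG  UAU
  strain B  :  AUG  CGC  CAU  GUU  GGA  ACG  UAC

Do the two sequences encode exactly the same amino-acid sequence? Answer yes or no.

Codon 1: AUG Met / AUG Met — identical.
Codon 2: AGG Arg / CGC Arg — synonymous.
Codon 3: CAC His / CAU His — synonymous.
Codon 4: GUA Val / GUU Val — synonymous.
Codon 5: GGA Gly / GGA Gly — identical.
Codon 6: ACG Thr / ACG Thr — identical.
Codon 7: UAU Tyr / UAC Tyr — synonymous.
Nonsynonymous differences: 0 → same protein.

yes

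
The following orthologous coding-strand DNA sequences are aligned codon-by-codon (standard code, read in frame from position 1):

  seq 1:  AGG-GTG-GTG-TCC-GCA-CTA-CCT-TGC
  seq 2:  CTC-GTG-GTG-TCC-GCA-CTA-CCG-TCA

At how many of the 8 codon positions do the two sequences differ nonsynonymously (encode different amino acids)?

Codon 1: AGG Arg / CTC Leu — nonsynonymous.
Codon 2: GTG Val / GTG Val — identical.
Codon 3: GTG Val / GTG Val — identical.
Codon 4: TCC Ser / TCC Ser — identical.
Codon 5: GCA Ala / GCA Ala — identical.
Codon 6: CTA Leu / CTA Leu — identical.
Codon 7: CCT Pro / CCG Pro — synonymous.
Codon 8: TGC Cys / TCA Ser — nonsynonymous.
Nonsynonymous differences: 2.

2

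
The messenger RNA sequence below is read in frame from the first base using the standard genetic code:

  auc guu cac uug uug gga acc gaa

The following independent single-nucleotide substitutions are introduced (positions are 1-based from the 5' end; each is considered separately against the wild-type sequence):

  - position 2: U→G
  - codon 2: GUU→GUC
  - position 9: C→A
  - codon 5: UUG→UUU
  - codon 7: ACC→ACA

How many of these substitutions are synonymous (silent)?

2

Codon 1: AUC (Ile) → AGC (Ser) — missense.
Codon 2: GUU (Val) → GUC (Val) — synonymous.
Codon 3: CAC (His) → CAA (Gln) — missense.
Codon 5: UUG (Leu) → UUU (Phe) — missense.
Codon 7: ACC (Thr) → ACA (Thr) — synonymous.
Synonymous: 2 of 5.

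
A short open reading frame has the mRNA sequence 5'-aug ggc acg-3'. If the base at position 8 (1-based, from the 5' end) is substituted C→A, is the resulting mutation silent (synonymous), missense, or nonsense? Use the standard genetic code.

Position 8 falls in codon 3: ACG → Thr.
After the substitution the codon is AAG → Lys.
Thr ≠ Lys, so this is a missense mutation.

missense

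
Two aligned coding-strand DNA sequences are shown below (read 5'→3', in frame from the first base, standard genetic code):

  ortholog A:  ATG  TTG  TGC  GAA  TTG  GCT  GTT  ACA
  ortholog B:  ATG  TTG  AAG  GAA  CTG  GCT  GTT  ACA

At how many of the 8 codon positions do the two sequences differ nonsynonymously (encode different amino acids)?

1

Codon 1: ATG Met / ATG Met — identical.
Codon 2: TTG Leu / TTG Leu — identical.
Codon 3: TGC Cys / AAG Lys — nonsynonymous.
Codon 4: GAA Glu / GAA Glu — identical.
Codon 5: TTG Leu / CTG Leu — synonymous.
Codon 6: GCT Ala / GCT Ala — identical.
Codon 7: GTT Val / GTT Val — identical.
Codon 8: ACA Thr / ACA Thr — identical.
Nonsynonymous differences: 1.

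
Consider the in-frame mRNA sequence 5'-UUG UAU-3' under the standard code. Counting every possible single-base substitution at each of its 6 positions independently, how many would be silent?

3

Codon 1 (UUG, Leu): 2 synonymous substitutions.
Codon 2 (UAU, Tyr): 1 synonymous substitution.
Total: 2 + 1 = 3.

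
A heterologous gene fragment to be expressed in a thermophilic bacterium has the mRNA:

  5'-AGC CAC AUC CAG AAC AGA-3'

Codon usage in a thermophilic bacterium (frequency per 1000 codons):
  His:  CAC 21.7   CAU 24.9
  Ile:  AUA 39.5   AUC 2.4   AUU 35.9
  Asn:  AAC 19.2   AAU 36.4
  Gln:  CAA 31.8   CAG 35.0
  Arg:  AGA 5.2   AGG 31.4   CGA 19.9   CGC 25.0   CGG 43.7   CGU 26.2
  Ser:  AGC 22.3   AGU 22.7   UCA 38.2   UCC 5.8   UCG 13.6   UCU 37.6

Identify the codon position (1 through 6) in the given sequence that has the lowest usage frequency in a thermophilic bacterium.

3

Codon 1 AGC (Ser): 22.3 per 1000.
Codon 2 CAC (His): 21.7 per 1000.
Codon 3 AUC (Ile): 2.4 per 1000.
Codon 4 CAG (Gln): 35.0 per 1000.
Codon 5 AAC (Asn): 19.2 per 1000.
Codon 6 AGA (Arg): 5.2 per 1000.
Lowest frequency is 2.4 at codon 3.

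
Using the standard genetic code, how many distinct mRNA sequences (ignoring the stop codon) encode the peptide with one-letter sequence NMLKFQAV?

Asn: 2 codons.
Met: 1 codon.
Leu: 6 codons.
Lys: 2 codons.
Phe: 2 codons.
Gln: 2 codons.
Ala: 4 codons.
Val: 4 codons.
2 × 1 × 6 × 2 × 2 × 2 × 4 × 4 = 1536.

1536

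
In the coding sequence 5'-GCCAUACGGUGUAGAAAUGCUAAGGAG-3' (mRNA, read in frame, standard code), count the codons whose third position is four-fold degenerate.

Codon 1 GCC (Ala): third position 4-fold.
Codon 2 AUA (Ile): third position 3-fold.
Codon 3 CGG (Arg): third position 4-fold.
Codon 4 UGU (Cys): third position 2-fold.
Codon 5 AGA (Arg): third position 2-fold.
Codon 6 AAU (Asn): third position 2-fold.
Codon 7 GCU (Ala): third position 4-fold.
Codon 8 AAG (Lys): third position 2-fold.
Codon 9 GAG (Glu): third position 2-fold.
Four-fold degenerate third positions: 3.

3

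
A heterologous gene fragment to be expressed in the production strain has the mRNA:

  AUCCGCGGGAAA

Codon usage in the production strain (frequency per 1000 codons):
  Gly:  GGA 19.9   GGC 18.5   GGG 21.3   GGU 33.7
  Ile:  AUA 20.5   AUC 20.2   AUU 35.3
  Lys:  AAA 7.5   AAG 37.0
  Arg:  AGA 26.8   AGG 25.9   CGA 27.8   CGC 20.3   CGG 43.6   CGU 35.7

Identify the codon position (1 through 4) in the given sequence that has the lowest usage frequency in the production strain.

4

Codon 1 AUC (Ile): 20.2 per 1000.
Codon 2 CGC (Arg): 20.3 per 1000.
Codon 3 GGG (Gly): 21.3 per 1000.
Codon 4 AAA (Lys): 7.5 per 1000.
Lowest frequency is 7.5 at codon 4.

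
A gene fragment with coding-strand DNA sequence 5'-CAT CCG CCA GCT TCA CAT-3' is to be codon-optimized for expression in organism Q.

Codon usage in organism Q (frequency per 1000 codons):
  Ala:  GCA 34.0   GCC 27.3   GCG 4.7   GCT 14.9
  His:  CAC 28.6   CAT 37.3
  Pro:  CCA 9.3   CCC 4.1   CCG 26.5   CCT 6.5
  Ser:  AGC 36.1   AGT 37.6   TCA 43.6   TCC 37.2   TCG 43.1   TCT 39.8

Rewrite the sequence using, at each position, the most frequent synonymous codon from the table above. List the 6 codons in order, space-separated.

Codon 1 (His): best is CAT at 37.3.
Codon 2 (Pro): best is CCG at 26.5.
Codon 3 (Pro): best is CCG at 26.5.
Codon 4 (Ala): best is GCA at 34.0.
Codon 5 (Ser): best is TCA at 43.6.
Codon 6 (His): best is CAT at 37.3.

CAT CCG CCG GCA TCA CAT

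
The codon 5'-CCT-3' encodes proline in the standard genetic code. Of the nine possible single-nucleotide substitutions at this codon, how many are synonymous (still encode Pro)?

3

Position 1: none → 0 synonymous.
Position 2: none → 0 synonymous.
Position 3: CCC, CCA, CCG → 3 synonymous.
Total: 0 + 0 + 3 = 3.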